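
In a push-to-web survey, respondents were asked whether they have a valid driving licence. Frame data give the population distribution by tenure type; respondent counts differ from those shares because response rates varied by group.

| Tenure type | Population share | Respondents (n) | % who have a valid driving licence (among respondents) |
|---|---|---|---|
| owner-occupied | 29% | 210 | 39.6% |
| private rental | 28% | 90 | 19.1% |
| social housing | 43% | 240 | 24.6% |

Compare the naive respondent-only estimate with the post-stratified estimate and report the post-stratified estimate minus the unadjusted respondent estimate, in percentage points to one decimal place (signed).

-2.1 percentage points

Unadjusted (pooled respondent) estimate weights by respondent counts:
  (210/540)×39.6 + (90/540)×19.1 + (240/540)×24.6 = 29.5167%
Post-stratifying to population shares instead:
  0.29×39.6 + 0.28×19.1 + 0.43×24.6 = 27.41%
Difference = 27.41 − 29.5167 = -2.1067 pp.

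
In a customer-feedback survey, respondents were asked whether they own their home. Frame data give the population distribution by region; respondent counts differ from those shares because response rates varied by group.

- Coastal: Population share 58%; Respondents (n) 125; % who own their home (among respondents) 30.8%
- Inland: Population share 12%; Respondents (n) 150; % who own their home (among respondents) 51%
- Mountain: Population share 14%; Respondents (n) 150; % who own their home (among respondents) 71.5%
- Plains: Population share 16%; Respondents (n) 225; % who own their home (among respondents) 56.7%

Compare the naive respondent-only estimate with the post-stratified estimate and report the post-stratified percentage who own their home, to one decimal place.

43.1%

Without adjustment, the pooled respondent share is:
  (125/650)×30.8 + (150/650)×51 + (150/650)×71.5 + (225/650)×56.7 = 53.8192%
Post-stratified estimate weights by population shares:
  0.58×30.8 + 0.12×51 + 0.14×71.5 + 0.16×56.7 = 43.066%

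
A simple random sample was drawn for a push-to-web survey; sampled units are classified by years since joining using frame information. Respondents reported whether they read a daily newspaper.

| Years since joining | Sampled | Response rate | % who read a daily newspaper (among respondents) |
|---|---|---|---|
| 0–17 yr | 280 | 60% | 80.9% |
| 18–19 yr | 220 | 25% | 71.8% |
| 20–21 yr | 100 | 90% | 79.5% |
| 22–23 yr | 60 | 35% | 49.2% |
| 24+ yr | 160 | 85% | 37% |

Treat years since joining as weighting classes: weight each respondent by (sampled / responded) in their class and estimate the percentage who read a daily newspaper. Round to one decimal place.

With weight = n_sampled/n_responded per class, the weighted class total is n_sampled:
  0–17 yr: 280 × 80.9 = 22,652
  18–19 yr: 220 × 71.8 = 15,796
  20–21 yr: 100 × 79.5 = 7950
  22–23 yr: 60 × 49.2 = 2952
  24+ yr: 160 × 37 = 5920
Adjusted estimate = 55,270 / 820 = 67.4024 → 67.4%.

67.4%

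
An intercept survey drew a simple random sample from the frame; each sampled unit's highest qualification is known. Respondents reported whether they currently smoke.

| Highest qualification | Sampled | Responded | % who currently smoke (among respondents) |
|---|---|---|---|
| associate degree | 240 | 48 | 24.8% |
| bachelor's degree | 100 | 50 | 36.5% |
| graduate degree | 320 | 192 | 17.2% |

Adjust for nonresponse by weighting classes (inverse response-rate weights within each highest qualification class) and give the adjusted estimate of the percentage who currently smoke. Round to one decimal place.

Class response rates: associate degree 48/240 = 20%, bachelor's degree 50/100 = 50%, graduate degree 192/320 = 60%.
Each respondent's weight = sampled/responded in their class; summing within a class gives n_sampled, so:
  associate degree: 240 × 24.8 = 5952
  bachelor's degree: 100 × 36.5 = 3650
  graduate degree: 320 × 17.2 = 5504
Adjusted estimate = 15,106 / 660 = 22.8879 → 22.9%.

22.9%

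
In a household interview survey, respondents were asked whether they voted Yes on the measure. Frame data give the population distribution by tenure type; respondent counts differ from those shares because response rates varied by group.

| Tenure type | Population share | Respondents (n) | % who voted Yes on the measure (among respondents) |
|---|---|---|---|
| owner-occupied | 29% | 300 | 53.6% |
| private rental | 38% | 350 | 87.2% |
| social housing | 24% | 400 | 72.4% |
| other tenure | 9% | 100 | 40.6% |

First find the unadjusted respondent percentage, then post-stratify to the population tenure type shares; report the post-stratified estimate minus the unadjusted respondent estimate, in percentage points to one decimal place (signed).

Naive respondent-only estimate (weights = respondent counts):
  (300/1150)×53.6 + (350/1150)×87.2 + (400/1150)×72.4 + (100/1150)×40.6 = 69.2348%
Post-stratifying to population shares instead:
  0.29×53.6 + 0.38×87.2 + 0.24×72.4 + 0.09×40.6 = 69.71%
Difference = 69.71 − 69.2348 = 0.4752 pp.

+0.5 percentage points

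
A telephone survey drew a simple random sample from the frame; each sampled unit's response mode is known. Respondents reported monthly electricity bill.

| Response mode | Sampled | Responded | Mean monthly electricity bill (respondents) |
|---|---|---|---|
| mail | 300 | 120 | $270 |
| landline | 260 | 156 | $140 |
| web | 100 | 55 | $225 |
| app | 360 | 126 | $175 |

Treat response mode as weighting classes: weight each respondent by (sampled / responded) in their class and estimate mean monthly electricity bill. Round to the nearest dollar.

$199

Class response rates: mail 120/300 = 40%, landline 156/260 = 60%, web 55/100 = 55%, app 126/360 = 35%.
Weighting each respondent by the inverse class response rate inflates each class back to its sampled size, so the class weight is n_sampled:
  mail: 300 × 270 = 81,000
  landline: 260 × 140 = 36,400
  web: 100 × 225 = 22,500
  app: 360 × 175 = 63,000
Adjusted estimate = 202,900 / 1,020 = 198.922 → $199.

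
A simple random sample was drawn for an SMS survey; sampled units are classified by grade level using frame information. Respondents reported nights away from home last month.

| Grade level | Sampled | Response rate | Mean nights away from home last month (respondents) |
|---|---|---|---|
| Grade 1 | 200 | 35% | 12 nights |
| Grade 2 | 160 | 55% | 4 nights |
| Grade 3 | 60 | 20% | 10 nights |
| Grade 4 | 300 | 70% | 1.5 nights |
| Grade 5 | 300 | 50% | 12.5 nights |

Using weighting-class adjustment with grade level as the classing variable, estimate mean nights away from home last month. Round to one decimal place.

7.7

Weighting each respondent by the inverse class response rate inflates each class back to its sampled size, so the class weight is n_sampled:
  Grade 1: 200 × 12 = 2400
  Grade 2: 160 × 4 = 640
  Grade 3: 60 × 10 = 600
  Grade 4: 300 × 1.5 = 450
  Grade 5: 300 × 12.5 = 3750
Adjusted estimate = 7840 / 1,020 = 7.68628 → 7.7.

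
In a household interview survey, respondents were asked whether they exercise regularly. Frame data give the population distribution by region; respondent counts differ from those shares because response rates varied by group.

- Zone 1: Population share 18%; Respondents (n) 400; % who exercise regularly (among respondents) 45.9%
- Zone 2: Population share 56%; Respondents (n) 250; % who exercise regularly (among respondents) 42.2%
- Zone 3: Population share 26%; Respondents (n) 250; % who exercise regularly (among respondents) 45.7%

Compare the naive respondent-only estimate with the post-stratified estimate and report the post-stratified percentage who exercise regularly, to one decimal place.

Without adjustment, the pooled respondent share is:
  (400/900)×45.9 + (250/900)×42.2 + (250/900)×45.7 = 44.8167%
Reweighting by population region shares:
  0.18×45.9 + 0.56×42.2 + 0.26×45.7 = 43.776%

43.8%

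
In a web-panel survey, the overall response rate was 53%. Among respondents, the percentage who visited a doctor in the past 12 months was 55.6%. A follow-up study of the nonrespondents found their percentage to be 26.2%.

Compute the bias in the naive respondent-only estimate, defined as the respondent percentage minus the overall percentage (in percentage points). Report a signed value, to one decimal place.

Nonresponse fraction = 1 − 0.53 = 0.47.
Bias = (nonresponse fraction) × (respondent percentage − nonrespondent percentage)
     = 0.47 × (55.6 − 26.2) = 0.47 × 29.4 = 13.818.

+13.8 percentage points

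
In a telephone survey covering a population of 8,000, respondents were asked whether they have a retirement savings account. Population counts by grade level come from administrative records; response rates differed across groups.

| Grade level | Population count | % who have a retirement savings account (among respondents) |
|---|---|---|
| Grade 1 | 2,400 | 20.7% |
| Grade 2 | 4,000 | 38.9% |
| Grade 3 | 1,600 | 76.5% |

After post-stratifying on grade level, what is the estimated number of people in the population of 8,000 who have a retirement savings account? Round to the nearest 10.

Apply each group's respondent rate to its population count:
  Grade 1: 2,400 × 20.7% = 496.8
  Grade 2: 4,000 × 38.9% = 1556
  Grade 3: 1,600 × 76.5% = 1224
Estimated total = 3276.8 → 3,280.

3,280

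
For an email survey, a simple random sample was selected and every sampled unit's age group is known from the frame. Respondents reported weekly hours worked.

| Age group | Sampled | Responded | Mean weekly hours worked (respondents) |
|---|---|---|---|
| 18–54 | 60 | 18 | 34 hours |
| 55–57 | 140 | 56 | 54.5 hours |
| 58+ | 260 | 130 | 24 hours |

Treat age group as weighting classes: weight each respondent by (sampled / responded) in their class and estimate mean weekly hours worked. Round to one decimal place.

34.6

Class response rates: 18–54 18/60 = 30%, 55–57 56/140 = 40%, 58+ 130/260 = 50%.
With weight = n_sampled/n_responded per class, the weighted class total is n_sampled:
  18–54: 60 × 34 = 2040
  55–57: 140 × 54.5 = 7630
  58+: 260 × 24 = 6240
Adjusted estimate = 15,910 / 460 = 34.587 → 34.6.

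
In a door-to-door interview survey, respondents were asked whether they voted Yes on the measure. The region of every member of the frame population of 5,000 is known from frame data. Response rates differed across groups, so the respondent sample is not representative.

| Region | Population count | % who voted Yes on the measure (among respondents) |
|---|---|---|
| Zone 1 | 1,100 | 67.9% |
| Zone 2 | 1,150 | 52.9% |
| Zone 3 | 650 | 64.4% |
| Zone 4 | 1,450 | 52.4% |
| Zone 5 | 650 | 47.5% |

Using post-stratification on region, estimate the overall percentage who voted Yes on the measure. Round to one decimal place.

56.8%

Weight each group's respondent value by its population share:
  Zone 1: (1,100/5,000) × 67.9 = 14.938
  Zone 2: (1,150/5,000) × 52.9 = 12.167
  Zone 3: (650/5,000) × 64.4 = 8.372
  Zone 4: (1,450/5,000) × 52.4 = 15.196
  Zone 5: (650/5,000) × 47.5 = 6.175
Post-stratified estimate = 56.848 → 56.8%.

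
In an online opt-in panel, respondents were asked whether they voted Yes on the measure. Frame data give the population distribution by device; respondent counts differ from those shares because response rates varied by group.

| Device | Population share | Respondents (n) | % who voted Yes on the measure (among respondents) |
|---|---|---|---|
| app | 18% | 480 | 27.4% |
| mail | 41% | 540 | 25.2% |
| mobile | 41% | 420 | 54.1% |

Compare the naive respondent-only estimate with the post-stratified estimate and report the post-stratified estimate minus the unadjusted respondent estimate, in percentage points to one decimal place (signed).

+3.1 percentage points

Naive respondent-only estimate (weights = respondent counts):
  (480/1440)×27.4 + (540/1440)×25.2 + (420/1440)×54.1 = 34.3625%
Reweighting by population device shares:
  0.18×27.4 + 0.41×25.2 + 0.41×54.1 = 37.445%
Difference = 37.445 − 34.3625 = 3.0825 pp.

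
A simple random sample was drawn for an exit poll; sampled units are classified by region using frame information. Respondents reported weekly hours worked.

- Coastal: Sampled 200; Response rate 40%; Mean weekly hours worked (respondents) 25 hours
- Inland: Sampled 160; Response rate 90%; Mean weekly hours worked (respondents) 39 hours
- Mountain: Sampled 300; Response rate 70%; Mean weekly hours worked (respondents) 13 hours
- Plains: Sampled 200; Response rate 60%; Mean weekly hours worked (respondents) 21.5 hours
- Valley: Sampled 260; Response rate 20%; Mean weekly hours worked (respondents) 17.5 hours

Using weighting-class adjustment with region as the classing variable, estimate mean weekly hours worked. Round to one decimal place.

21.4

With weight = n_sampled/n_responded per class, the weighted class total is n_sampled:
  Coastal: 200 × 25 = 5000
  Inland: 160 × 39 = 6240
  Mountain: 300 × 13 = 3900
  Plains: 200 × 21.5 = 4300
  Valley: 260 × 17.5 = 4550
Adjusted estimate = 23,990 / 1,120 = 21.4196 → 21.4.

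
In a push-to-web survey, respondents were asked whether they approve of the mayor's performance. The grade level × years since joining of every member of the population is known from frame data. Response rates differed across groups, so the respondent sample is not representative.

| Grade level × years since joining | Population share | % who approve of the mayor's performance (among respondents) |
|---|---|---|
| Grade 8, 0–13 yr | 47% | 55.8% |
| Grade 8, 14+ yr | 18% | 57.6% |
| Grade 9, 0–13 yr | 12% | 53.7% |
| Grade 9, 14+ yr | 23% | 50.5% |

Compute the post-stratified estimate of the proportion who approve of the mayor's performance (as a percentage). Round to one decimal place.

54.7%

Weight each group's respondent value by its population share:
  Grade 8, 0–13 yr: 0.47 × 55.8 = 26.226
  Grade 8, 14+ yr: 0.18 × 57.6 = 10.368
  Grade 9, 0–13 yr: 0.12 × 53.7 = 6.444
  Grade 9, 14+ yr: 0.23 × 50.5 = 11.615
Post-stratified estimate = 54.653 → 54.7%.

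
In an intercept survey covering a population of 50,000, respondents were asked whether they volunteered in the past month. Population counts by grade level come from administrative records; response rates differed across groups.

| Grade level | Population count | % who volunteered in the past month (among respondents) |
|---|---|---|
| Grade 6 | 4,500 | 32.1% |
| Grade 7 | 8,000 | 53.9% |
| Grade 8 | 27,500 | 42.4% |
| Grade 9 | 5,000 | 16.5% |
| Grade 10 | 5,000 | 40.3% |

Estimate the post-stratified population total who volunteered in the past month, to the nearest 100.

20,300

Each cell contributes its population count × the respondent rate:
  Grade 6: 4,500 × 32.1% = 1444.5
  Grade 7: 8,000 × 53.9% = 4312
  Grade 8: 27,500 × 42.4% = 11,660
  Grade 9: 5,000 × 16.5% = 825
  Grade 10: 5,000 × 40.3% = 2015
Estimated total = 20256.5 → 20,300.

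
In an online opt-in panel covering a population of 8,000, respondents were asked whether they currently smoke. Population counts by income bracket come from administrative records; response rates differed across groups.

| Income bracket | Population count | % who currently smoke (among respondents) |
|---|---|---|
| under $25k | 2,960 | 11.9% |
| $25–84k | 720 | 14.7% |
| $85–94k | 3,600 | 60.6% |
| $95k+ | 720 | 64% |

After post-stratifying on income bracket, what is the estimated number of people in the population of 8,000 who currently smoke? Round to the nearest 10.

Each cell contributes its population count × the respondent rate:
  under $25k: 2,960 × 11.9% = 352.24
  $25–84k: 720 × 14.7% = 105.84
  $85–94k: 3,600 × 60.6% = 2181.6
  $95k+: 720 × 64% = 460.8
Estimated total = 3100.48 → 3,100.

3,100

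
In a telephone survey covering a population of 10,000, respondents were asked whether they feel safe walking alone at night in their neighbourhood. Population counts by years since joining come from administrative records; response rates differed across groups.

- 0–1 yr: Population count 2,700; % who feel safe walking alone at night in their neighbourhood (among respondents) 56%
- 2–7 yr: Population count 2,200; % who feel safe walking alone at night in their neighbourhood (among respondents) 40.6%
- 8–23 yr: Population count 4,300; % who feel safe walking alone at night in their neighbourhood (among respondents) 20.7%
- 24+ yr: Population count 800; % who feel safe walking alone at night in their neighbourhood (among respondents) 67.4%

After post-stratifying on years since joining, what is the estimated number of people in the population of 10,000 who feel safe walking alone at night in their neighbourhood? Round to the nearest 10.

3,830

Apply each group's respondent rate to its population count:
  0–1 yr: 2,700 × 56% = 1512
  2–7 yr: 2,200 × 40.6% = 893.2
  8–23 yr: 4,300 × 20.7% = 890.1
  24+ yr: 800 × 67.4% = 539.2
Estimated total = 3834.5 → 3,830.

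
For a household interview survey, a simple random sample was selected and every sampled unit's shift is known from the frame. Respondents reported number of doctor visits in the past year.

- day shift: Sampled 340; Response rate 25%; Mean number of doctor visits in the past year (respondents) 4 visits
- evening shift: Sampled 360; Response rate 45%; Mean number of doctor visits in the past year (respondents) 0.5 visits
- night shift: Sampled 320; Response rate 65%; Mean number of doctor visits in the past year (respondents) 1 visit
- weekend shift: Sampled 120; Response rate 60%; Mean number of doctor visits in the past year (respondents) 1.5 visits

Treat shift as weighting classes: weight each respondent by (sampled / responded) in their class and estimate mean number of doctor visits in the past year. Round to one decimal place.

Inverse-response-rate weighting restores each class to its sampled count, so class totals weight by n_sampled:
  day shift: 340 × 4 = 1360
  evening shift: 360 × 0.5 = 180
  night shift: 320 × 1 = 320
  weekend shift: 120 × 1.5 = 180
Adjusted estimate = 2040 / 1,140 = 1.78947 → 1.8.

1.8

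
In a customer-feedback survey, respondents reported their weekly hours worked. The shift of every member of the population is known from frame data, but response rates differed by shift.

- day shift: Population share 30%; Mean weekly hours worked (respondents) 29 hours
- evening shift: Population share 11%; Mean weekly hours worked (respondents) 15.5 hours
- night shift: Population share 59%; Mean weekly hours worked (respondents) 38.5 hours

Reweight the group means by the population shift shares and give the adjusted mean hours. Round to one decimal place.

33.1

Weight each group's respondent value by its population share:
  day shift: 0.3 × 29 = 8.7
  evening shift: 0.11 × 15.5 = 1.705
  night shift: 0.59 × 38.5 = 22.715
Post-stratified estimate = 33.12 → 33.1.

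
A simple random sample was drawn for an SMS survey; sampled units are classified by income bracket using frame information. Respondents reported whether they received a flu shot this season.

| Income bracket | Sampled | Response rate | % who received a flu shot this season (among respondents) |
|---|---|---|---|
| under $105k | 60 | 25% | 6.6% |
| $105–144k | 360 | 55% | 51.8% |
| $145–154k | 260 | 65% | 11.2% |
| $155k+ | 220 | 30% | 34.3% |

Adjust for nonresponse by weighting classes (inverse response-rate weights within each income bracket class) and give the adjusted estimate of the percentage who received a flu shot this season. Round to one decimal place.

Weighting each respondent by the inverse class response rate inflates each class back to its sampled size, so the class weight is n_sampled:
  under $105k: 60 × 6.6 = 396
  $105–144k: 360 × 51.8 = 18,648
  $145–154k: 260 × 11.2 = 2912
  $155k+: 220 × 34.3 = 7546
Adjusted estimate = 29,502 / 900 = 32.78 → 32.8%.

32.8%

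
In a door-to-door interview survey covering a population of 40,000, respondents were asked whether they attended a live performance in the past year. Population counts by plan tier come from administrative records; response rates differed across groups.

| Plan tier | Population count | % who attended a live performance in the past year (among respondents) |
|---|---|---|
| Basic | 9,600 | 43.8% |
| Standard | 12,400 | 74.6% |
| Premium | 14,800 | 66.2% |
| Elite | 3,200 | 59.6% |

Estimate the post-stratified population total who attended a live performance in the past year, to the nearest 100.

25,200

Estimated count per cell = population count × respondent percentage:
  Basic: 9,600 × 43.8% = 4204.8
  Standard: 12,400 × 74.6% = 9250.4
  Premium: 14,800 × 66.2% = 9797.6
  Elite: 3,200 × 59.6% = 1907.2
Estimated total = 25,160 → 25,200.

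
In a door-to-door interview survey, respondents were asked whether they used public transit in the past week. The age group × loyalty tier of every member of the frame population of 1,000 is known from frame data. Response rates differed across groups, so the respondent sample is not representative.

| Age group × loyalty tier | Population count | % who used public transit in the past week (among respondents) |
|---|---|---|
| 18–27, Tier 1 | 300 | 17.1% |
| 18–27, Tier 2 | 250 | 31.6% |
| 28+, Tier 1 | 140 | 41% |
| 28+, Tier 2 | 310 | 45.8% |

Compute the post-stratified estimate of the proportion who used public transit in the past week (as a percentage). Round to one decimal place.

Weight each group's respondent value by its population share:
  18–27, Tier 1: (300/1,000) × 17.1 = 5.13
  18–27, Tier 2: (250/1,000) × 31.6 = 7.9
  28+, Tier 1: (140/1,000) × 41 = 5.74
  28+, Tier 2: (310/1,000) × 45.8 = 14.198
Post-stratified estimate = 32.968 → 33.0%.

33.0%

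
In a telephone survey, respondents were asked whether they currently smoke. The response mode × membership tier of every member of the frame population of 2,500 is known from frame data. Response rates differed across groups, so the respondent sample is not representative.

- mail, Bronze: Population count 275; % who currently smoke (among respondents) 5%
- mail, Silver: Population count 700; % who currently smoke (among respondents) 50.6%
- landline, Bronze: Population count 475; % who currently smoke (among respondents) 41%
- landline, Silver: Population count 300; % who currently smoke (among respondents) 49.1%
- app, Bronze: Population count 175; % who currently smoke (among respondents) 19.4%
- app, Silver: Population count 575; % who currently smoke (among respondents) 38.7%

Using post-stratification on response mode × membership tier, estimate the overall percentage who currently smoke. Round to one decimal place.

Reweight to the known response mode × membership tier distribution:
  mail, Bronze: (275/2,500) × 5 = 0.55
  mail, Silver: (700/2,500) × 50.6 = 14.168
  landline, Bronze: (475/2,500) × 41 = 7.79
  landline, Silver: (300/2,500) × 49.1 = 5.892
  app, Bronze: (175/2,500) × 19.4 = 1.358
  app, Silver: (575/2,500) × 38.7 = 8.901
Post-stratified estimate = 38.659 → 38.7%.

38.7%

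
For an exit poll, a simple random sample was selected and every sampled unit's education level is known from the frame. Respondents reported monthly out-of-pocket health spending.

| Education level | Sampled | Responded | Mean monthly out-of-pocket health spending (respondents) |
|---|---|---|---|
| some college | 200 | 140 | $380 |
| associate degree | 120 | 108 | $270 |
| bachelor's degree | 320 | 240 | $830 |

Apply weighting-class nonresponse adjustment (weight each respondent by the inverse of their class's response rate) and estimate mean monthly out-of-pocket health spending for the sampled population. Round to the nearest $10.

$580

Class response rates: some college 140/200 = 70%, associate degree 108/120 = 90%, bachelor's degree 240/320 = 75%.
Inverse-response-rate weighting restores each class to its sampled count, so class totals weight by n_sampled:
  some college: 200 × 380 = 76,000
  associate degree: 120 × 270 = 32,400
  bachelor's degree: 320 × 830 = 265,600
Adjusted estimate = 374,000 / 640 = 584.375 → $580.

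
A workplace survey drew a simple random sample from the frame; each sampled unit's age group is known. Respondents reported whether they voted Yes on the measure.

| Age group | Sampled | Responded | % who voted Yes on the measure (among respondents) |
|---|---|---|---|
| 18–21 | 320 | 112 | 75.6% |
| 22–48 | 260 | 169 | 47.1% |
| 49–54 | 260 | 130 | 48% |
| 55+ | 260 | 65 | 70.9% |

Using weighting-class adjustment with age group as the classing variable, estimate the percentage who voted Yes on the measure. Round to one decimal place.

Response rates by class: 18–21 112/320 = 35%, 22–48 169/260 = 65%, 49–54 130/260 = 50%, 55+ 65/260 = 25%.
Inverse-response-rate weighting restores each class to its sampled count, so class totals weight by n_sampled:
  18–21: 320 × 75.6 = 24,192
  22–48: 260 × 47.1 = 12,246
  49–54: 260 × 48 = 12,480
  55+: 260 × 70.9 = 18,434
Adjusted estimate = 67,352 / 1,100 = 61.2291 → 61.2%.

61.2%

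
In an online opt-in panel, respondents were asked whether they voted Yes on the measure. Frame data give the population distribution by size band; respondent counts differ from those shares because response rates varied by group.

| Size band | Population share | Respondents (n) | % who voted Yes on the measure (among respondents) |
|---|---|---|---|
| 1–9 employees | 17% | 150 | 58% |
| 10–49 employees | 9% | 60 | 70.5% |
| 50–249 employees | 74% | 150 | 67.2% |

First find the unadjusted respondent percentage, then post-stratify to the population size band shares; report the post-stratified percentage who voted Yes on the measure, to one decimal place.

Unadjusted (pooled respondent) estimate weights by respondent counts:
  (150/360)×58 + (60/360)×70.5 + (150/360)×67.2 = 63.9167%
Reweighting by population size band shares:
  0.17×58 + 0.09×70.5 + 0.74×67.2 = 65.933%

65.9%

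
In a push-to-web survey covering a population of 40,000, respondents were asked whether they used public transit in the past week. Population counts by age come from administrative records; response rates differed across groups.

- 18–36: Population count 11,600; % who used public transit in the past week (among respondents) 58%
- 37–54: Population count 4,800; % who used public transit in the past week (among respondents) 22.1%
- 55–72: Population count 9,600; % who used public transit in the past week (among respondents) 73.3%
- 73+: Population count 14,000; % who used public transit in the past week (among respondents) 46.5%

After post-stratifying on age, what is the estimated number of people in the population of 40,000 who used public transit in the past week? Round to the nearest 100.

21,300

Estimated count per cell = population count × respondent percentage:
  18–36: 11,600 × 58% = 6728
  37–54: 4,800 × 22.1% = 1060.8
  55–72: 9,600 × 73.3% = 7036.8
  73+: 14,000 × 46.5% = 6510
Estimated total = 21335.6 → 21,300.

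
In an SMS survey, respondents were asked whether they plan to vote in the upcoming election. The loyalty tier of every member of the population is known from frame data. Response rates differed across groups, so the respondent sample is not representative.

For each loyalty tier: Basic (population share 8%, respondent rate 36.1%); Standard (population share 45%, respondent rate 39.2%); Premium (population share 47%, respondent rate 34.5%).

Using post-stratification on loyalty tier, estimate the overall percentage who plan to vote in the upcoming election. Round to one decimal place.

36.7%

Each cell contributes population-share × respondent value:
  Basic: 0.08 × 36.1 = 2.888
  Standard: 0.45 × 39.2 = 17.64
  Premium: 0.47 × 34.5 = 16.215
Post-stratified estimate = 36.743 → 36.7%.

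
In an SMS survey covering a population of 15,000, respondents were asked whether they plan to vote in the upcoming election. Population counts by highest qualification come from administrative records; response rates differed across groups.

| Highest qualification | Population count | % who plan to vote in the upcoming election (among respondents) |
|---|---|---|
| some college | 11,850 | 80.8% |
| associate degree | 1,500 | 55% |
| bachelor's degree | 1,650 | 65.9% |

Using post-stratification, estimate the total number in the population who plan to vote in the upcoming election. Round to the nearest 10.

Each cell contributes its population count × the respondent rate:
  some college: 11,850 × 80.8% = 9574.8
  associate degree: 1,500 × 55% = 825
  bachelor's degree: 1,650 × 65.9% = 1087.35
Estimated total = 11487.1 → 11,490.

11,490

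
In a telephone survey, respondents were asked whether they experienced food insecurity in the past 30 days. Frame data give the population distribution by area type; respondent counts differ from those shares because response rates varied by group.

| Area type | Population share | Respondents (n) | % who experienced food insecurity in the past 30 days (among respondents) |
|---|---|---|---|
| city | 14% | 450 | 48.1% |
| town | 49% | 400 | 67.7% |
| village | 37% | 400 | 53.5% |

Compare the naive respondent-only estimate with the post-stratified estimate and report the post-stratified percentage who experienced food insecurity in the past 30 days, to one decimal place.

Without adjustment, the pooled respondent share is:
  (450/1250)×48.1 + (400/1250)×67.7 + (400/1250)×53.5 = 56.1%
Post-stratifying to population shares instead:
  0.14×48.1 + 0.49×67.7 + 0.37×53.5 = 59.702%

59.7%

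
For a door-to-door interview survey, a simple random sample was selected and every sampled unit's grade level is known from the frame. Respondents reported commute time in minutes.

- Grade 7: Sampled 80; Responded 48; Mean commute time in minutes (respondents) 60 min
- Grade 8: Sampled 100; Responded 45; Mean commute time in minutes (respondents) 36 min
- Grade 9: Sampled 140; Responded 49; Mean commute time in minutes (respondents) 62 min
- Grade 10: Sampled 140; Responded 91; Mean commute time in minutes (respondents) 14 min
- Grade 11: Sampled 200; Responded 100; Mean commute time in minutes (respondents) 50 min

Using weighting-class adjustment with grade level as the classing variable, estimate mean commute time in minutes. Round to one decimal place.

44.0

Response rates by class: Grade 7 48/80 = 60%, Grade 8 45/100 = 45%, Grade 9 49/140 = 35%, Grade 10 91/140 = 65%, Grade 11 100/200 = 50%.
Each respondent's weight = sampled/responded in their class; summing within a class gives n_sampled, so:
  Grade 7: 80 × 60 = 4800
  Grade 8: 100 × 36 = 3600
  Grade 9: 140 × 62 = 8680
  Grade 10: 140 × 14 = 1960
  Grade 11: 200 × 50 = 10,000
Adjusted estimate = 29,040 / 660 = 44 → 44.0.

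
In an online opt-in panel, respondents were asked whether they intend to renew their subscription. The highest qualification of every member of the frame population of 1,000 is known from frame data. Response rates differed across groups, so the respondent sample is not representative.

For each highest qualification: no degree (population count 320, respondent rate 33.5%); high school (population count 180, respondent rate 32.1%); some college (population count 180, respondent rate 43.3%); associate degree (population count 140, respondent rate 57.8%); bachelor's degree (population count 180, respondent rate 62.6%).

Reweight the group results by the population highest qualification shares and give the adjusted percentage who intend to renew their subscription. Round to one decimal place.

43.7%

Each cell contributes population-share × respondent value:
  no degree: (320/1,000) × 33.5 = 10.72
  high school: (180/1,000) × 32.1 = 5.778
  some college: (180/1,000) × 43.3 = 7.794
  associate degree: (140/1,000) × 57.8 = 8.092
  bachelor's degree: (180/1,000) × 62.6 = 11.268
Post-stratified estimate = 43.652 → 43.7%.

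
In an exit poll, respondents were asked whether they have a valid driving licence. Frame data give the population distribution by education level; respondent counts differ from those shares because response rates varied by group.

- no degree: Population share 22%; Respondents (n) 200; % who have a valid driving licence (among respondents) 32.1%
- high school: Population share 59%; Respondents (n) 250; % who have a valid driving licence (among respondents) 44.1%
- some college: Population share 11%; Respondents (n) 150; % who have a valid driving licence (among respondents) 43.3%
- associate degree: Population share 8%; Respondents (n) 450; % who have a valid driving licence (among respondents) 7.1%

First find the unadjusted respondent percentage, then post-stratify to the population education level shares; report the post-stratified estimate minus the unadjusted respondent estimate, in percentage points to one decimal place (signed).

+12.6 percentage points

Unadjusted (pooled respondent) estimate weights by respondent counts:
  (200/1050)×32.1 + (250/1050)×44.1 + (150/1050)×43.3 + (450/1050)×7.1 = 25.8429%
Post-stratified estimate weights by population shares:
  0.22×32.1 + 0.59×44.1 + 0.11×43.3 + 0.08×7.1 = 38.412%
Difference = 38.412 − 25.8429 = 12.5691 pp.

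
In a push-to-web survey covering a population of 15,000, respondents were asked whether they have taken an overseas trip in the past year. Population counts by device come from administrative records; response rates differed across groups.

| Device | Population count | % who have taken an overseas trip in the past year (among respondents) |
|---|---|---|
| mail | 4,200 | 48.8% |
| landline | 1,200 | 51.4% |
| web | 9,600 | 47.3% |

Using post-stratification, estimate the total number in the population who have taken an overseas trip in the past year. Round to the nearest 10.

7,210

Estimated count per cell = population count × respondent percentage:
  mail: 4,200 × 48.8% = 2049.6
  landline: 1,200 × 51.4% = 616.8
  web: 9,600 × 47.3% = 4540.8
Estimated total = 7207.2 → 7,210.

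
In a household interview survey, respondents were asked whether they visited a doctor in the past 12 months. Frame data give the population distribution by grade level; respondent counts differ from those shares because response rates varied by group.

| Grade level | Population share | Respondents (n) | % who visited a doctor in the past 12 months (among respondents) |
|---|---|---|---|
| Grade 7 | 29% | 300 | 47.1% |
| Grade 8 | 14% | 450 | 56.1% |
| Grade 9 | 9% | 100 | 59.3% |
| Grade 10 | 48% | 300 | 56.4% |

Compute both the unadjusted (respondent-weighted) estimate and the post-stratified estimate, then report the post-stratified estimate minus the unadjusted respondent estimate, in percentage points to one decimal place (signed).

-0.2 percentage points

Naive respondent-only estimate (weights = respondent counts):
  (300/1150)×47.1 + (450/1150)×56.1 + (100/1150)×59.3 + (300/1150)×56.4 = 54.1087%
Post-stratified estimate weights by population shares:
  0.29×47.1 + 0.14×56.1 + 0.09×59.3 + 0.48×56.4 = 53.922%
Difference = 53.922 − 54.1087 = -0.1867 pp.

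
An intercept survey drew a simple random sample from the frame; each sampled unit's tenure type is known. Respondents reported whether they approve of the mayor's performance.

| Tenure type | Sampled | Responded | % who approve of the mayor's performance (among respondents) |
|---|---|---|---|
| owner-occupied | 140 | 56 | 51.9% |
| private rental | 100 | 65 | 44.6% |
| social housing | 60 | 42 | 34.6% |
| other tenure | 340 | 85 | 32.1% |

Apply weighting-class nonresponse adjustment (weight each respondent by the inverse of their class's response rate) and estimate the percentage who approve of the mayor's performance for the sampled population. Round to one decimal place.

38.6%

Response rates by class: owner-occupied 56/140 = 40%, private rental 65/100 = 65%, social housing 42/60 = 70%, other tenure 85/340 = 25%.
Each respondent's weight = sampled/responded in their class; summing within a class gives n_sampled, so:
  owner-occupied: 140 × 51.9 = 7266
  private rental: 100 × 44.6 = 4460
  social housing: 60 × 34.6 = 2076
  other tenure: 340 × 32.1 = 10,914
Adjusted estimate = 24,716 / 640 = 38.6187 → 38.6%.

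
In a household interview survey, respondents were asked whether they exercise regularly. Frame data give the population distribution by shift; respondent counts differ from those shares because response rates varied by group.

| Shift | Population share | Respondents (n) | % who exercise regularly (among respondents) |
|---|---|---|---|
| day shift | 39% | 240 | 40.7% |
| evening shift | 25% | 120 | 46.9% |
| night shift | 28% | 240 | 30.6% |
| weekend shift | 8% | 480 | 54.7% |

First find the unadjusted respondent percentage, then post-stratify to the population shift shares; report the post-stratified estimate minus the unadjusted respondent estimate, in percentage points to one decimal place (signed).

-4.8 percentage points

Without adjustment, the pooled respondent share is:
  (240/1080)×40.7 + (120/1080)×46.9 + (240/1080)×30.6 + (480/1080)×54.7 = 45.3667%
Post-stratified estimate weights by population shares:
  0.39×40.7 + 0.25×46.9 + 0.28×30.6 + 0.08×54.7 = 40.542%
Difference = 40.542 − 45.3667 = -4.8247 pp.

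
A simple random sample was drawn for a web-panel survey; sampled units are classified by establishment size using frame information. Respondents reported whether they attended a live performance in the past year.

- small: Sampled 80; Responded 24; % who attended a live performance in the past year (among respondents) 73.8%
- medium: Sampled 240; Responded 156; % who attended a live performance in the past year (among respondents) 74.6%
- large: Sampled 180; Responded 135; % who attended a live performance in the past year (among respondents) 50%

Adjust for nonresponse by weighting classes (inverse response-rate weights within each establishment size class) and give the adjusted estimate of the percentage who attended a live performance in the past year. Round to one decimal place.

Response rates by class: small 24/80 = 30%, medium 156/240 = 65%, large 135/180 = 75%.
With weight = n_sampled/n_responded per class, the weighted class total is n_sampled:
  small: 80 × 73.8 = 5904
  medium: 240 × 74.6 = 17,904
  large: 180 × 50 = 9000
Adjusted estimate = 32,808 / 500 = 65.616 → 65.6%.

65.6%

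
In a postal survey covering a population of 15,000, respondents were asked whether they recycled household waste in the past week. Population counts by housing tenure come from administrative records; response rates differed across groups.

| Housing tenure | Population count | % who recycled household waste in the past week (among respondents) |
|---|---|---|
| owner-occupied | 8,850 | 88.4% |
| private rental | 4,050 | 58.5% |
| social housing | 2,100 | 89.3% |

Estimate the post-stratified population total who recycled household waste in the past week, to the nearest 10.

Apply each group's respondent rate to its population count:
  owner-occupied: 8,850 × 88.4% = 7823.4
  private rental: 4,050 × 58.5% = 2369.25
  social housing: 2,100 × 89.3% = 1875.3
Estimated total = 12068 → 12,070.

12,070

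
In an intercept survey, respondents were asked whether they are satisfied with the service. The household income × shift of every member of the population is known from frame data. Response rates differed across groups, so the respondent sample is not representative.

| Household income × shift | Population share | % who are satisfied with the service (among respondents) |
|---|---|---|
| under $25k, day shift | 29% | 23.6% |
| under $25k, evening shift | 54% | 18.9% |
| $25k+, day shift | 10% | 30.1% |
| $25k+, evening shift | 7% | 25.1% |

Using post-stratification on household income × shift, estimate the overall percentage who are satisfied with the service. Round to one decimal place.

Post-stratification weights by population share, not respondent share:
  under $25k, day shift: 0.29 × 23.6 = 6.844
  under $25k, evening shift: 0.54 × 18.9 = 10.206
  $25k+, day shift: 0.1 × 30.1 = 3.01
  $25k+, evening shift: 0.07 × 25.1 = 1.757
Post-stratified estimate = 21.817 → 21.8%.

21.8%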